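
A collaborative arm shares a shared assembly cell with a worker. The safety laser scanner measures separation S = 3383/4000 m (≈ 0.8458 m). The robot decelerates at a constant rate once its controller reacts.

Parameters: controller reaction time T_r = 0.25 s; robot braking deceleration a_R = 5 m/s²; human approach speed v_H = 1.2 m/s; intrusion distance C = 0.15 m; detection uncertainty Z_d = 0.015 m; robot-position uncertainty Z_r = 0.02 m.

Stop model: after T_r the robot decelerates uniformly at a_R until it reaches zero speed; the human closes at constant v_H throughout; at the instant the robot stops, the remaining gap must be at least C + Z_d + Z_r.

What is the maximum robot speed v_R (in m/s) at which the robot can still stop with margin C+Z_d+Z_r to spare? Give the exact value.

quadratic (1/10)·v² + (49/100)·v + (-1443/4000) = 0
  disc = (49/100)² − 4·(1/10)·(-1443/4000) = 961/2500 ; √disc = 31/50
  v_R = (−(49/100) + 31/50) / (2·(1/10)) = 13/20 m/s
check:
braking lasts T_s = (13/20)/5 = 0.1300 s
robot in T_r: 0.6500·0.2500 = 0.1625 m
robot covers 0.6500·0.1300 − ½·5.0000·0.1300² = 0.0423 m while stopping
person approaches 1.2000·(0.2500+0.1300) = 0.4560 m
C+Z_d+Z_r = 0.1500+0.0150+0.0200 = 0.1850 m
sum ≈ 0.1625+0.0423+0.4560+0.1850 ≈ 0.8458 m = S ✓

v_R_max = 13/20 m/s = 0.6500 m/s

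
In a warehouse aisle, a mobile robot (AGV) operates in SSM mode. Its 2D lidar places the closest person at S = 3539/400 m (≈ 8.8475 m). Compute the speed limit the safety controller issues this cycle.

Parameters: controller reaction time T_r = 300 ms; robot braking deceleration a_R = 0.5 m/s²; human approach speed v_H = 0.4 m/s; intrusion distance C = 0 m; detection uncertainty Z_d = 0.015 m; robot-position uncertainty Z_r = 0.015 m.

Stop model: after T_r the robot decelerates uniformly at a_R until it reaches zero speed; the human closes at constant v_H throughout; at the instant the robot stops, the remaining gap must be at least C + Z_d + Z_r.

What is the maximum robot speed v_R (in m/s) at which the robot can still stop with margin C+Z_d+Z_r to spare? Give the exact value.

collect terms ⇒ (1)·v_R² + (11/10)·v_R + (-3479/400) = 0
  disc = (11/10)² − 4·(1)·(-3479/400) = 36 ; √disc = 6
  v_R = (−(11/10) + 6) / (2·(1)) = 49/20 m/s
check:
braking lasts T_s = (49/20)/(1/2) = 4.9000 s
robot in T_r: 2.4500·0.3000 = 0.7350 m
braking distance = 2.4500²/(2·0.5000) = 6.0025 m
human over T_r+T_s: 0.4000·(0.3000+4.9000) = 2.0800 m
margins: 0.0000+0.0150+0.0150 = 0.0300 m
sum ≈ 0.7350+6.0025+2.0800+0.0300 ≈ 8.8475 m = S ✓

v_R_max = 49/20 m/s = 2.4500 m/s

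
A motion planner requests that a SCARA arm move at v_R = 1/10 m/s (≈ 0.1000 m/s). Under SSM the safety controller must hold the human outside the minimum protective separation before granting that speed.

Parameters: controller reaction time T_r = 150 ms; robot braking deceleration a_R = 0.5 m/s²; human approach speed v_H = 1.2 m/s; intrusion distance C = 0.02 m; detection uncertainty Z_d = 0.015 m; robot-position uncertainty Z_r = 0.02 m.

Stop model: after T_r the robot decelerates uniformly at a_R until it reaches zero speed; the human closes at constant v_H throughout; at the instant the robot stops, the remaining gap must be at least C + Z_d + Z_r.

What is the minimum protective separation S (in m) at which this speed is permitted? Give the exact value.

T_s = v_R/a_R = (1/10)/(1/2) = 0.2000 s
robot in T_r: 0.1000·0.1500 = 0.0150 m
robot under decel: 0.1000²/(2·0.5000) = 0.0100 m
person approaches 1.2000·(0.1500+0.2000) = 0.4200 m
C+Z_d+Z_r = 0.0200+0.0150+0.0200 = 0.0550 m
S_min ≈ 0.0150+0.0100+0.4200+0.0550  ⇒  S_min = 1/2 m

S_min = 1/2 m = 0.5000 m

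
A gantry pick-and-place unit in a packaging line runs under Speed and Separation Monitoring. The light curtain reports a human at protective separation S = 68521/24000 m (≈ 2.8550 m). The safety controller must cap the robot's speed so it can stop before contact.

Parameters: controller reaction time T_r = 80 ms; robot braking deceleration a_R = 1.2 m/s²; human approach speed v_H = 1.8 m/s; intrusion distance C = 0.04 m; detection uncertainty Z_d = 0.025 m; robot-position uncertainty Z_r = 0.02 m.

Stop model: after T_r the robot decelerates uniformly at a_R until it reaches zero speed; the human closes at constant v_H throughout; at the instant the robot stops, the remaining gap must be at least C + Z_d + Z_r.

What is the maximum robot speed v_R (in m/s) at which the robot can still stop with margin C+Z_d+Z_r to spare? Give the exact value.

at the boundary: (5/12)·v² + (79/50)·v + (-2521/960) = 0
  disc = (79/50)² − 4·(5/12)·(-2521/960) = 2474329/360000 ; √disc = 1573/600
  v_R = (−(79/50) + 1573/600) / (2·(5/12)) = 5/4 m/s
check:
T_s = v_R/a_R = (5/4)/(6/5) = 1.0417 s
robot in T_r: 1.2500·0.0800 = 0.1000 m
robot under decel: 1.2500²/(2·1.2000) = 0.6510 m
human closes 1.8000·1.1217 = 2.0190 m
margins: 0.0400+0.0250+0.0200 = 0.0850 m
sum ≈ 0.1000+0.6510+2.0190+0.0850 ≈ 2.8550 m = S ✓

v_R_max = 5/4 m/s = 1.2500 m/s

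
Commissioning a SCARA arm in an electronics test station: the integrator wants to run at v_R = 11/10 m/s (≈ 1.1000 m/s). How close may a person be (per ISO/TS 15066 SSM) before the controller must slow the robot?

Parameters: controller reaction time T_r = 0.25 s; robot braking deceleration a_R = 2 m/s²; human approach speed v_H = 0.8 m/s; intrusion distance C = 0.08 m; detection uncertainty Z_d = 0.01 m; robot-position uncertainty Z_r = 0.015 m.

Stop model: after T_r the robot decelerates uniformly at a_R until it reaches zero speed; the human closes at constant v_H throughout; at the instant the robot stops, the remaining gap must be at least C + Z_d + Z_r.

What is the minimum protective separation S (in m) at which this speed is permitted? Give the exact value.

T_s = v_R/a_R = (11/10)/2 = 0.5500 s
reaction-phase robot travel = 1.1000·0.2500 = 0.2750 m
robot covers 1.1000·0.5500 − ½·2.0000·0.5500² = 0.3025 m while stopping
person approaches 0.8000·(0.2500+0.5500) = 0.6400 m
margins: 0.0800+0.0100+0.0150 = 0.1050 m
S_min ≈ 0.2750+0.3025+0.6400+0.1050  ⇒  S_min = 529/400 m

S_min = 529/400 m = 1.3225 m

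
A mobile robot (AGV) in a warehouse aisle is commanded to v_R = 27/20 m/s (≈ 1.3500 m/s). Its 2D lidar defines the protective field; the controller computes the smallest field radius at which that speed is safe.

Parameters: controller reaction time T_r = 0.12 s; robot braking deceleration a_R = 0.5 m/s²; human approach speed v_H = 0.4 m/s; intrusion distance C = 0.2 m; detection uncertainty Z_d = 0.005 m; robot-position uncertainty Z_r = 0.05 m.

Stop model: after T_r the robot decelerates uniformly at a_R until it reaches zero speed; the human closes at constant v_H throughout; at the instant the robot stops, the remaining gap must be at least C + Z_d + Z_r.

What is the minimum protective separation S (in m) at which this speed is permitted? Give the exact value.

stop time T_s = (27/20)/(1/2) = 2.7000 s
robot covers v_R·T_r = 1.3500·0.1200 = 0.1620 m before braking
braking distance = 1.3500²/(2·0.5000) = 1.8225 m
human closes 0.4000·2.8200 = 1.1280 m
residual clearance needed = 0.2000+0.0050+0.0500 = 0.2550 m
S_min ≈ 0.1620+1.8225+1.1280+0.2550  ⇒  S_min = 1347/400 m

S_min = 1347/400 m = 3.3675 m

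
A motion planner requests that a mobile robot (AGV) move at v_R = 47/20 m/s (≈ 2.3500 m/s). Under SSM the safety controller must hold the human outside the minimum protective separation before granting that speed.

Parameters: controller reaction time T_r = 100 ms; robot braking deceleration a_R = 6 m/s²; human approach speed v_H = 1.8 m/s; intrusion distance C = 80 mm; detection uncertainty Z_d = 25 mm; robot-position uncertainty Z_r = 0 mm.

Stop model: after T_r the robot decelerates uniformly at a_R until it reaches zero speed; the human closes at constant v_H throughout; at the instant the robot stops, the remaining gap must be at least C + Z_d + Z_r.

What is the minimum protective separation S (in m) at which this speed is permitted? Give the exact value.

S_min = 8089/4800 m = 1.6852 m

T_s = v_R/a_R = (47/20)/6 = 0.3917 s
reaction-phase robot travel = 2.3500·0.1000 = 0.2350 m
robot covers 2.3500·0.3917 − ½·6.0000·0.3917² = 0.4602 m while stopping
human over T_r+T_s: 1.8000·(0.1000+0.3917) = 0.8850 m
margins: 0.0800+0.0250+0.0000 = 0.1050 m
S_min ≈ 0.2350+0.4602+0.8850+0.1050  ⇒  S_min = 8089/4800 m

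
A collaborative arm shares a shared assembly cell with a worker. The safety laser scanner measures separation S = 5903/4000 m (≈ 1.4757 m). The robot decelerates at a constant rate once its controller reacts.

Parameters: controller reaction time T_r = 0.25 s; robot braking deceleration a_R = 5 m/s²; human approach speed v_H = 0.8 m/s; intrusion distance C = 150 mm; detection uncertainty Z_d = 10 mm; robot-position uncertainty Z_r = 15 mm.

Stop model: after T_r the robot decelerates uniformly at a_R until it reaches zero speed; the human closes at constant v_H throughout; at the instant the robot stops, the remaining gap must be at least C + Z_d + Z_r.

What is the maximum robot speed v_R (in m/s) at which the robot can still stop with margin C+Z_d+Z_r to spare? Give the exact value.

v_R_max = 37/20 m/s = 1.8500 m/s

at the boundary: (1/10)·v² + (41/100)·v + (-4403/4000) = 0
  disc = (41/100)² − 4·(1/10)·(-4403/4000) = 1521/2500 ; √disc = 39/50
  v_R = (−(41/100) + 39/50) / (2·(1/10)) = 37/20 m/s
check:
T_s = v_R/a_R = (37/20)/5 = 0.3700 s
robot in T_r: 1.8500·0.2500 = 0.4625 m
braking distance = 1.8500²/(2·5.0000) = 0.3422 m
person approaches 0.8000·(0.2500+0.3700) = 0.4960 m
C+Z_d+Z_r = 0.1500+0.0100+0.0150 = 0.1750 m
sum ≈ 0.4625+0.3422+0.4960+0.1750 ≈ 1.4757 m = S ✓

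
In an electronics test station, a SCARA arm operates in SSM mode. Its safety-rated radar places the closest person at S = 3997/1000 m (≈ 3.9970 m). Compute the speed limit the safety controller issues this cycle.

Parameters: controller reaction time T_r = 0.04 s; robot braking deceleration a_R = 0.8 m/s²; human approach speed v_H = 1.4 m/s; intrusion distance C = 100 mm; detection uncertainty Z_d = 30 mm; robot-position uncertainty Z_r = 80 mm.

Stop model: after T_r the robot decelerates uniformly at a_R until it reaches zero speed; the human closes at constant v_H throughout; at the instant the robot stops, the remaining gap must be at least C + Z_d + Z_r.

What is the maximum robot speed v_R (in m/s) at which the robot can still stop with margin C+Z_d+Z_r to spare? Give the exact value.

at the boundary: (5/8)·v² + (179/100)·v + (-3731/1000) = 0
  disc = (179/100)² − 4·(5/8)·(-3731/1000) = 31329/2500 ; √disc = 177/50
  v_R = (−(179/100) + 177/50) / (2·(5/8)) = 7/5 m/s
check:
stop time T_s = (7/5)/(4/5) = 1.7500 s
robot in T_r: 1.4000·0.0400 = 0.0560 m
robot under decel: 1.4000²/(2·0.8000) = 1.2250 m
human over T_r+T_s: 1.4000·(0.0400+1.7500) = 2.5060 m
C+Z_d+Z_r = 0.1000+0.0300+0.0800 = 0.2100 m
sum ≈ 0.0560+1.2250+2.5060+0.2100 ≈ 3.9970 m = S ✓

v_R_max = 7/5 m/s = 1.4000 m/s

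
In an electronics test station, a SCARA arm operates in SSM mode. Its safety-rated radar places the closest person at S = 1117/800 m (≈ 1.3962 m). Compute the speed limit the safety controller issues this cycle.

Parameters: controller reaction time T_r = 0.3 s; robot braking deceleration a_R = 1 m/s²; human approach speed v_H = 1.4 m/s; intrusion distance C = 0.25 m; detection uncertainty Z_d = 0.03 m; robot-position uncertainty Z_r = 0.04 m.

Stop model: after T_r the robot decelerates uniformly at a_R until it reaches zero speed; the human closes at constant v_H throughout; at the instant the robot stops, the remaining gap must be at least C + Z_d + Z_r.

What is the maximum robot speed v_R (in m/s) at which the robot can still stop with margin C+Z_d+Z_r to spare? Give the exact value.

v_R_max = 7/20 m/s = 0.3500 m/s

at the boundary: (1/2)·v² + (17/10)·v + (-21/32) = 0
  disc = (17/10)² − 4·(1/2)·(-21/32) = 1681/400 ; √disc = 41/20
  v_R = (−(17/10) + 41/20) / (2·(1/2)) = 7/20 m/s
check:
braking lasts T_s = (7/20)/1 = 0.3500 s
reaction-phase robot travel = 0.3500·0.3000 = 0.1050 m
robot covers 0.3500·0.3500 − ½·1.0000·0.3500² = 0.0612 m while stopping
human closes 1.4000·0.6500 = 0.9100 m
residual clearance needed = 0.2500+0.0300+0.0400 = 0.3200 m
sum ≈ 0.1050+0.0612+0.9100+0.3200 ≈ 1.3962 m = S ✓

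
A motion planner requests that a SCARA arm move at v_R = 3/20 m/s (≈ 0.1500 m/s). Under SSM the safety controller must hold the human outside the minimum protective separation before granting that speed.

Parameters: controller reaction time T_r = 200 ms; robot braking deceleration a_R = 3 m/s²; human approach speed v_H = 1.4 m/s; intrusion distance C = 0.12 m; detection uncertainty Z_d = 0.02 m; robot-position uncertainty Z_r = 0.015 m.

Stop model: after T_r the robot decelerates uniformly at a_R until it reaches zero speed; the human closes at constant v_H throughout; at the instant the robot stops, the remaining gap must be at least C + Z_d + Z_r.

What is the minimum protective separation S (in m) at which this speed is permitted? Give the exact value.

T_s = v_R/a_R = (3/20)/3 = 0.0500 s
robot in T_r: 0.1500·0.2000 = 0.0300 m
robot covers 0.1500·0.0500 − ½·3.0000·0.0500² = 0.0037 m while stopping
human over T_r+T_s: 1.4000·(0.2000+0.0500) = 0.3500 m
residual clearance needed = 0.1200+0.0200+0.0150 = 0.1550 m
S_min ≈ 0.0300+0.0037+0.3500+0.1550  ⇒  S_min = 431/800 m

S_min = 431/800 m = 0.5387 m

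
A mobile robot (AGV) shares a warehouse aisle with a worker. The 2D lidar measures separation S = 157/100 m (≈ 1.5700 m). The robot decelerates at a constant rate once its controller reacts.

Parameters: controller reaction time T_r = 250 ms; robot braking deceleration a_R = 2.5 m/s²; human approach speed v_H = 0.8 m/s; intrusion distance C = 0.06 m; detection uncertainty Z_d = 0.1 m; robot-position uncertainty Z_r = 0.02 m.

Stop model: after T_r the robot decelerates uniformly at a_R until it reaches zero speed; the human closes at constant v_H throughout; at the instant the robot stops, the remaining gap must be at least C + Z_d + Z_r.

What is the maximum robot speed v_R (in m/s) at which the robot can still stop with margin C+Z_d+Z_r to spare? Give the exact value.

v_R_max = 7/5 m/s = 1.4000 m/s

at the boundary: (1/5)·v² + (57/100)·v + (-119/100) = 0
  disc = (57/100)² − 4·(1/5)·(-119/100) = 12769/10000 ; √disc = 113/100
  v_R = (−(57/100) + 113/100) / (2·(1/5)) = 7/5 m/s
check:
stop time T_s = (7/5)/(5/2) = 0.5600 s
robot in T_r: 1.4000·0.2500 = 0.3500 m
braking distance = 1.4000²/(2·2.5000) = 0.3920 m
person approaches 0.8000·(0.2500+0.5600) = 0.6480 m
C+Z_d+Z_r = 0.0600+0.1000+0.0200 = 0.1800 m
sum ≈ 0.3500+0.3920+0.6480+0.1800 ≈ 1.5700 m = S ✓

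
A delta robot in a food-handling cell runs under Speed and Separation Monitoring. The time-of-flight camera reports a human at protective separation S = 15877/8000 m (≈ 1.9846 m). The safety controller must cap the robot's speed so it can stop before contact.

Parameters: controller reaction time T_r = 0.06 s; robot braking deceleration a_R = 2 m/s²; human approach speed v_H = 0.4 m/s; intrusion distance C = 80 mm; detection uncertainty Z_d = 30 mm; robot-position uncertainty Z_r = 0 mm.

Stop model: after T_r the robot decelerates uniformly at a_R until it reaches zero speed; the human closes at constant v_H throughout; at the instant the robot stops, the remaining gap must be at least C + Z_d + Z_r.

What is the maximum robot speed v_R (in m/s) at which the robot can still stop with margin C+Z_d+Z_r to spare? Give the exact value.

quadratic (1/4)·v² + (13/50)·v + (-2961/1600) = 0
  disc = (13/50)² − 4·(1/4)·(-2961/1600) = 76729/40000 ; √disc = 277/200
  v_R = (−(13/50) + 277/200) / (2·(1/4)) = 9/4 m/s
check:
stop time T_s = (9/4)/2 = 1.1250 s
reaction-phase robot travel = 2.2500·0.0600 = 0.1350 m
braking distance = 2.2500²/(2·2.0000) = 1.2656 m
human over T_r+T_s: 0.4000·(0.0600+1.1250) = 0.4740 m
residual clearance needed = 0.0800+0.0300+0.0000 = 0.1100 m
sum ≈ 0.1350+1.2656+0.4740+0.1100 ≈ 1.9846 m = S ✓

v_R_max = 9/4 m/s = 2.2500 m/s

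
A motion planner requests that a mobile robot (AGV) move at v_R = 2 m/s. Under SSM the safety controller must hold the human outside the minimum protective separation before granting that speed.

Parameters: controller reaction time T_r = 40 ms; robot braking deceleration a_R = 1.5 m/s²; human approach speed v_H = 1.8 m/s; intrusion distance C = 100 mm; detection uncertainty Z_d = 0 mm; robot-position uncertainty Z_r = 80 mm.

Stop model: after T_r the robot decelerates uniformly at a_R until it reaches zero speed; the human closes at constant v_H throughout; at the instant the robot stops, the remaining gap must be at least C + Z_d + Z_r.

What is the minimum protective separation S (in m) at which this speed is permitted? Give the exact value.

S_min = 3049/750 m = 4.0653 m

T_s = v_R/a_R = 2/(3/2) = 1.3333 s
robot in T_r: 2.0000·0.0400 = 0.0800 m
braking distance = 2.0000²/(2·1.5000) = 1.3333 m
human closes 1.8000·1.3733 = 2.4720 m
residual clearance needed = 0.1000+0.0000+0.0800 = 0.1800 m
S_min ≈ 0.0800+1.3333+2.4720+0.1800  ⇒  S_min = 3049/750 m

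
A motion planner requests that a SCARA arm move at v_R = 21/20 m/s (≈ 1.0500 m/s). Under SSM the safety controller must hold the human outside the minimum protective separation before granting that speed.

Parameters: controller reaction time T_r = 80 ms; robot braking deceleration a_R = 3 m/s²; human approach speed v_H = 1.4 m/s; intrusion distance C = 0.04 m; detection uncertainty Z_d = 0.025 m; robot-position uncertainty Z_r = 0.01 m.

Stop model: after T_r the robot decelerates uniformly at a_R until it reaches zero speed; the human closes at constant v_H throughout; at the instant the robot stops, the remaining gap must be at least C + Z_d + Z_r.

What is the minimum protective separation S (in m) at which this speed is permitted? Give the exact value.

S_min = 3779/4000 m = 0.9447 m

T_s = v_R/a_R = (21/20)/3 = 0.3500 s
robot covers v_R·T_r = 1.0500·0.0800 = 0.0840 m before braking
robot covers 1.0500·0.3500 − ½·3.0000·0.3500² = 0.1837 m while stopping
human over T_r+T_s: 1.4000·(0.0800+0.3500) = 0.6020 m
margins: 0.0400+0.0250+0.0100 = 0.0750 m
S_min ≈ 0.0840+0.1837+0.6020+0.0750  ⇒  S_min = 3779/4000 m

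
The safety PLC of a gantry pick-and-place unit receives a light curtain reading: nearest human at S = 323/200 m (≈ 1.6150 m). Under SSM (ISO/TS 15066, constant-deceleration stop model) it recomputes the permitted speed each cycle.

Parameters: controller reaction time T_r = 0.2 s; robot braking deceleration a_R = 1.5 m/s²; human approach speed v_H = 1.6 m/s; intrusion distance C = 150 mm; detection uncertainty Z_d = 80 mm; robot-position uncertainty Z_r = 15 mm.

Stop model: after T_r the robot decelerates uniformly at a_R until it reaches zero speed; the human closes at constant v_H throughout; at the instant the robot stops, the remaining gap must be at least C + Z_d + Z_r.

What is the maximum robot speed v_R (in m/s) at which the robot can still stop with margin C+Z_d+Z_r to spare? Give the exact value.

at the boundary: (1/3)·v² + (19/15)·v + (-21/20) = 0
  disc = (19/15)² − 4·(1/3)·(-21/20) = 676/225 ; √disc = 26/15
  v_R = (−(19/15) + 26/15) / (2·(1/3)) = 7/10 m/s
check:
braking lasts T_s = (7/10)/(3/2) = 0.4667 s
reaction-phase robot travel = 0.7000·0.2000 = 0.1400 m
robot covers 0.7000·0.4667 − ½·1.5000·0.4667² = 0.1633 m while stopping
human over T_r+T_s: 1.6000·(0.2000+0.4667) = 1.0667 m
margins: 0.1500+0.0800+0.0150 = 0.2450 m
sum ≈ 0.1400+0.1633+1.0667+0.2450 ≈ 1.6150 m = S ✓

v_R_max = 7/10 m/s = 0.7000 m/s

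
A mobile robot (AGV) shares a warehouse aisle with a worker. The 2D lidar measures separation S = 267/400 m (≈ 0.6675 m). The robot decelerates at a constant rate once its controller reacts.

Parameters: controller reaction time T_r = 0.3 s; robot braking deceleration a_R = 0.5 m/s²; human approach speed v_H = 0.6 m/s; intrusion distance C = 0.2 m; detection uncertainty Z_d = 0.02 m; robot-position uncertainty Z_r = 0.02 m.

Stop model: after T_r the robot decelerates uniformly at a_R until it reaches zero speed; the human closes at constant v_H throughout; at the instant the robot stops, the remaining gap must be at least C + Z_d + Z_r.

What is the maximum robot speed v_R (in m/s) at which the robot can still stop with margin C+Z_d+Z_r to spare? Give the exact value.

collect terms ⇒ (1)·v_R² + (3/2)·v_R + (-99/400) = 0
  disc = (3/2)² − 4·(1)·(-99/400) = 81/25 ; √disc = 9/5
  v_R = (−(3/2) + 9/5) / (2·(1)) = 3/20 m/s
check:
T_s = v_R/a_R = (3/20)/(1/2) = 0.3000 s
robot covers v_R·T_r = 0.1500·0.3000 = 0.0450 m before braking
robot covers 0.1500·0.3000 − ½·0.5000·0.3000² = 0.0225 m while stopping
person approaches 0.6000·(0.3000+0.3000) = 0.3600 m
C+Z_d+Z_r = 0.2000+0.0200+0.0200 = 0.2400 m
sum ≈ 0.0450+0.0225+0.3600+0.2400 ≈ 0.6675 m = S ✓

v_R_max = 3/20 m/s = 0.1500 m/s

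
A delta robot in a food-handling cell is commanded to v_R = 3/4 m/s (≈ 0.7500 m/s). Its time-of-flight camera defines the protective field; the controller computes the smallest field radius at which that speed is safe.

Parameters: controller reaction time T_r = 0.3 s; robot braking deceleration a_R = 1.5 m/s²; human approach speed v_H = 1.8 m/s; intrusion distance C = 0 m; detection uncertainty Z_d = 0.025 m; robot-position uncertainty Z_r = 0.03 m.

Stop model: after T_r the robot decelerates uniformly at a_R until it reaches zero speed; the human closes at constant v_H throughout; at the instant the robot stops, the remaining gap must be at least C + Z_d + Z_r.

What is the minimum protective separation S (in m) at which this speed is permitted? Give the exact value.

S_min = 763/400 m = 1.9075 m

braking lasts T_s = (3/4)/(3/2) = 0.5000 s
reaction-phase robot travel = 0.7500·0.3000 = 0.2250 m
robot covers 0.7500·0.5000 − ½·1.5000·0.5000² = 0.1875 m while stopping
human closes 1.8000·0.8000 = 1.4400 m
C+Z_d+Z_r = 0.0000+0.0250+0.0300 = 0.0550 m
S_min ≈ 0.2250+0.1875+1.4400+0.0550  ⇒  S_min = 763/400 m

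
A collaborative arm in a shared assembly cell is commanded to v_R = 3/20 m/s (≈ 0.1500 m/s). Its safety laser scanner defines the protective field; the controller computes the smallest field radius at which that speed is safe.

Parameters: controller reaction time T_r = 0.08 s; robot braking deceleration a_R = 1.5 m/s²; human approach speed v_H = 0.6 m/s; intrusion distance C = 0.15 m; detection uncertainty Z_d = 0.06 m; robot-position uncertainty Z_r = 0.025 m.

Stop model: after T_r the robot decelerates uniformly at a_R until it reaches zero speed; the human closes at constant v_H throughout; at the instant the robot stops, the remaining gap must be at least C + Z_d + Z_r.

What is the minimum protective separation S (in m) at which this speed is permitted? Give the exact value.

S_min = 29/80 m = 0.3625 m

braking lasts T_s = (3/20)/(3/2) = 0.1000 s
reaction-phase robot travel = 0.1500·0.0800 = 0.0120 m
robot covers 0.1500·0.1000 − ½·1.5000·0.1000² = 0.0075 m while stopping
human over T_r+T_s: 0.6000·(0.0800+0.1000) = 0.1080 m
margins: 0.1500+0.0600+0.0250 = 0.2350 m
S_min ≈ 0.0120+0.0075+0.1080+0.2350  ⇒  S_min = 29/80 m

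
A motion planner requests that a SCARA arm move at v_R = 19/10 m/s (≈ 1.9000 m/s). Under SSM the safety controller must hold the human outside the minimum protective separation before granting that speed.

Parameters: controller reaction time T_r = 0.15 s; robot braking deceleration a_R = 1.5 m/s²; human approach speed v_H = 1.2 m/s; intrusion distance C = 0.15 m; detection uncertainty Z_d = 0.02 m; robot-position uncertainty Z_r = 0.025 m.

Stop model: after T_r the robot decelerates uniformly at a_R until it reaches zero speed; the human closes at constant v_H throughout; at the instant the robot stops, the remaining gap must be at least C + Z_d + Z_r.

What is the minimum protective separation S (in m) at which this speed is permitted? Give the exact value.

S_min = 203/60 m = 3.3833 m

T_s = v_R/a_R = (19/10)/(3/2) = 1.2667 s
reaction-phase robot travel = 1.9000·0.1500 = 0.2850 m
braking distance = 1.9000²/(2·1.5000) = 1.2033 m
human over T_r+T_s: 1.2000·(0.1500+1.2667) = 1.7000 m
margins: 0.1500+0.0200+0.0250 = 0.1950 m
S_min ≈ 0.2850+1.2033+1.7000+0.1950  ⇒  S_min = 203/60 m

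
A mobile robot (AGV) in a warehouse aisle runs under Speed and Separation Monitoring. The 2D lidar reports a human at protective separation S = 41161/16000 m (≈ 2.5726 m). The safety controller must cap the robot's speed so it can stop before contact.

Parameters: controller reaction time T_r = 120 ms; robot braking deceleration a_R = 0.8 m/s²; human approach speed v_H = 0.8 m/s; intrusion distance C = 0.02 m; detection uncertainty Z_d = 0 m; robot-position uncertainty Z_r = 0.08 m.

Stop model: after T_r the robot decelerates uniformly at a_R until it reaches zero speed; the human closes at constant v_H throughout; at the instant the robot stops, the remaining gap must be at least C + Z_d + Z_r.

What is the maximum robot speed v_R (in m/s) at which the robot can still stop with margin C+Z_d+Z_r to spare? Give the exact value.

v_R_max = 5/4 m/s = 1.2500 m/s

collect terms ⇒ (5/8)·v_R² + (28/25)·v_R + (-1521/640) = 0
  disc = (28/25)² − 4·(5/8)·(-1521/640) = 1151329/160000 ; √disc = 1073/400
  v_R = (−(28/25) + 1073/400) / (2·(5/8)) = 5/4 m/s
check:
T_s = v_R/a_R = (5/4)/(4/5) = 1.5625 s
reaction-phase robot travel = 1.2500·0.1200 = 0.1500 m
braking distance = 1.2500²/(2·0.8000) = 0.9766 m
human closes 0.8000·1.6825 = 1.3460 m
margins: 0.0200+0.0000+0.0800 = 0.1000 m
sum ≈ 0.1500+0.9766+1.3460+0.1000 ≈ 2.5726 m = S ✓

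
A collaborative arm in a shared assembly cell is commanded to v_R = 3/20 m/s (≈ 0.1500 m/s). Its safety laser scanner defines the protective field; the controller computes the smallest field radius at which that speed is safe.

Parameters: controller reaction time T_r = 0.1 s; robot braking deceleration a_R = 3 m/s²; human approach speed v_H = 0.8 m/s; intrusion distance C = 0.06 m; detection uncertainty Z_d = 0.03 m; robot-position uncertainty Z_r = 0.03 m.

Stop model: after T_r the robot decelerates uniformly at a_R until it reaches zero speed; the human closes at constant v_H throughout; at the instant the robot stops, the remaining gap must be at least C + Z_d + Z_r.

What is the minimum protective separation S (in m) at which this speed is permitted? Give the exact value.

T_s = v_R/a_R = (3/20)/3 = 0.0500 s
reaction-phase robot travel = 0.1500·0.1000 = 0.0150 m
robot covers 0.1500·0.0500 − ½·3.0000·0.0500² = 0.0037 m while stopping
human closes 0.8000·0.1500 = 0.1200 m
residual clearance needed = 0.0600+0.0300+0.0300 = 0.1200 m
S_min ≈ 0.0150+0.0037+0.1200+0.1200  ⇒  S_min = 207/800 m

S_min = 207/800 m = 0.2587 m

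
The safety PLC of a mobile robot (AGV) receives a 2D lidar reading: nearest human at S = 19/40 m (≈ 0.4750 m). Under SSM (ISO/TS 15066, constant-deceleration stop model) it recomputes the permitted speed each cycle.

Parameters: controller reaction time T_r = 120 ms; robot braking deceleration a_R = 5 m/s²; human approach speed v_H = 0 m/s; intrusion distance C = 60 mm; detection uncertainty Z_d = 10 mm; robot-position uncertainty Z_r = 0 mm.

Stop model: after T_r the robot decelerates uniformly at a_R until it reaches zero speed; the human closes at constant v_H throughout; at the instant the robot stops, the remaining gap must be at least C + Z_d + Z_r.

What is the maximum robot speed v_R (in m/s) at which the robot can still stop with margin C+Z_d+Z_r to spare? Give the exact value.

collect terms ⇒ (1/10)·v_R² + (3/25)·v_R + (-81/200) = 0
  disc = (3/25)² − 4·(1/10)·(-81/200) = 441/2500 ; √disc = 21/50
  v_R = (−(3/25) + 21/50) / (2·(1/10)) = 3/2 m/s
check:
stop time T_s = (3/2)/5 = 0.3000 s
reaction-phase robot travel = 1.5000·0.1200 = 0.1800 m
robot under decel: 1.5000²/(2·5.0000) = 0.2250 m
human closes 0.0000·0.4200 = 0.0000 m
margins: 0.0600+0.0100+0.0000 = 0.0700 m
sum ≈ 0.1800+0.2250+0.0000+0.0700 ≈ 0.4750 m = S ✓

v_R_max = 3/2 m/s = 1.5000 m/s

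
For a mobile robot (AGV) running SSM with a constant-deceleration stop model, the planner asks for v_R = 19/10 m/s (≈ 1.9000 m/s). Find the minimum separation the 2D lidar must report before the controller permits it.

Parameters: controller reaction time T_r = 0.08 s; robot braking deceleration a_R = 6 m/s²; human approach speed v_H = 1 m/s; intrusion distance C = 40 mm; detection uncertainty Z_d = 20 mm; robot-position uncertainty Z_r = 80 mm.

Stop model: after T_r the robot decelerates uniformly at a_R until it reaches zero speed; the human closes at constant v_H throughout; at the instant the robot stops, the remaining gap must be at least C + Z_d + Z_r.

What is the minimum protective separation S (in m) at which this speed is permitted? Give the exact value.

S_min = 1979/2000 m = 0.9895 m

stop time T_s = (19/10)/6 = 0.3167 s
robot in T_r: 1.9000·0.0800 = 0.1520 m
robot under decel: 1.9000²/(2·6.0000) = 0.3008 m
human closes 1.0000·0.3967 = 0.3967 m
margins: 0.0400+0.0200+0.0800 = 0.1400 m
S_min ≈ 0.1520+0.3008+0.3967+0.1400  ⇒  S_min = 1979/2000 m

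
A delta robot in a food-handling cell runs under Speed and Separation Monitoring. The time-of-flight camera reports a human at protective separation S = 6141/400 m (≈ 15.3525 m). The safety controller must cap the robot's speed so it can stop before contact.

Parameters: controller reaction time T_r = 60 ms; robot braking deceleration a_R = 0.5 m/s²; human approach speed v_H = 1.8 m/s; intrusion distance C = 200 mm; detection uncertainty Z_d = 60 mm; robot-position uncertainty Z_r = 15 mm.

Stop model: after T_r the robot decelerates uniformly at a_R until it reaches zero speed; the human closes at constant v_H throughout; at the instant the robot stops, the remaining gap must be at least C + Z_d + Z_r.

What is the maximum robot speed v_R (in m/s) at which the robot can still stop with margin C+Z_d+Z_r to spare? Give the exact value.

at the boundary: (1)·v² + (183/50)·v + (-29939/2000) = 0
  disc = (183/50)² − 4·(1)·(-29939/2000) = 45796/625 ; √disc = 214/25
  v_R = (−(183/50) + 214/25) / (2·(1)) = 49/20 m/s
check:
stop time T_s = (49/20)/(1/2) = 4.9000 s
robot in T_r: 2.4500·0.0600 = 0.1470 m
robot covers 2.4500·4.9000 − ½·0.5000·4.9000² = 6.0025 m while stopping
human closes 1.8000·4.9600 = 8.9280 m
residual clearance needed = 0.2000+0.0600+0.0150 = 0.2750 m
sum ≈ 0.1470+6.0025+8.9280+0.2750 ≈ 15.3525 m = S ✓

v_R_max = 49/20 m/s = 2.4500 m/s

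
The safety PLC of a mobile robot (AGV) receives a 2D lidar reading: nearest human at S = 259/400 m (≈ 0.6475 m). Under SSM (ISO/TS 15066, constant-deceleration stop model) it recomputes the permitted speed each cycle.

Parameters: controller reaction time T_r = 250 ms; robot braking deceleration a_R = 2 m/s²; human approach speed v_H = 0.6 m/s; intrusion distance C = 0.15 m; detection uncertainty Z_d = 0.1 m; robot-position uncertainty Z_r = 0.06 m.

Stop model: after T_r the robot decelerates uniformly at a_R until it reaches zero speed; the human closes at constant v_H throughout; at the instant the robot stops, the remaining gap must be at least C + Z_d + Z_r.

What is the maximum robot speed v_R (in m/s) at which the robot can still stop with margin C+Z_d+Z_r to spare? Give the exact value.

quadratic (1/4)·v² + (11/20)·v + (-3/16) = 0
  disc = (11/20)² − 4·(1/4)·(-3/16) = 49/100 ; √disc = 7/10
  v_R = (−(11/20) + 7/10) / (2·(1/4)) = 3/10 m/s
check:
T_s = v_R/a_R = (3/10)/2 = 0.1500 s
robot covers v_R·T_r = 0.3000·0.2500 = 0.0750 m before braking
robot covers 0.3000·0.1500 − ½·2.0000·0.1500² = 0.0225 m while stopping
human over T_r+T_s: 0.6000·(0.2500+0.1500) = 0.2400 m
margins: 0.1500+0.1000+0.0600 = 0.3100 m
sum ≈ 0.0750+0.0225+0.2400+0.3100 ≈ 0.6475 m = S ✓

v_R_max = 3/10 m/s = 0.3000 m/s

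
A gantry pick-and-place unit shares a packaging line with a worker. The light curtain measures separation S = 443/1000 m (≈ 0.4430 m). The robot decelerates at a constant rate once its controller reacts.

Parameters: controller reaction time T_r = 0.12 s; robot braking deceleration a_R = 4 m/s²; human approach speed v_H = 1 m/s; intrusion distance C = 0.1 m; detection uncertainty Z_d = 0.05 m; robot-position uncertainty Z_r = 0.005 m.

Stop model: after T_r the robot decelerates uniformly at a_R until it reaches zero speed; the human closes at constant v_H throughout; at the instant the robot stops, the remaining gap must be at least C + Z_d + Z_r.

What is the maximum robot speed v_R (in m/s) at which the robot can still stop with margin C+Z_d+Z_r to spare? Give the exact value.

collect terms ⇒ (1/8)·v_R² + (37/100)·v_R + (-21/125) = 0
  disc = (37/100)² − 4·(1/8)·(-21/125) = 2209/10000 ; √disc = 47/100
  v_R = (−(37/100) + 47/100) / (2·(1/8)) = 2/5 m/s
check:
T_s = v_R/a_R = (2/5)/4 = 0.1000 s
reaction-phase robot travel = 0.4000·0.1200 = 0.0480 m
braking distance = 0.4000²/(2·4.0000) = 0.0200 m
human over T_r+T_s: 1.0000·(0.1200+0.1000) = 0.2200 m
margins: 0.1000+0.0500+0.0050 = 0.1550 m
sum ≈ 0.0480+0.0200+0.2200+0.1550 ≈ 0.4430 m = S ✓

v_R_max = 2/5 m/s = 0.4000 m/s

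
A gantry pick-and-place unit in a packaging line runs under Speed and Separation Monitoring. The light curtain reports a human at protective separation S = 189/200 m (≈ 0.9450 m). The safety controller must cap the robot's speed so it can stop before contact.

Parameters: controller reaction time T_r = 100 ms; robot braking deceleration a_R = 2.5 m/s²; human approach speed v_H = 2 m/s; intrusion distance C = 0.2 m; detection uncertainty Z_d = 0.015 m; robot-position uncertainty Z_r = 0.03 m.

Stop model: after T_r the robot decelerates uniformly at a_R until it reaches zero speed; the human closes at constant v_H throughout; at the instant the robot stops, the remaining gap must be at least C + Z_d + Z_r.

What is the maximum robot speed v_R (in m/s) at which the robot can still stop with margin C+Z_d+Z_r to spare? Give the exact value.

v_R_max = 1/2 m/s = 0.5000 m/s

quadratic (1/5)·v² + (9/10)·v + (-1/2) = 0
  disc = (9/10)² − 4·(1/5)·(-1/2) = 121/100 ; √disc = 11/10
  v_R = (−(9/10) + 11/10) / (2·(1/5)) = 1/2 m/s
check:
T_s = v_R/a_R = (1/2)/(5/2) = 0.2000 s
reaction-phase robot travel = 0.5000·0.1000 = 0.0500 m
braking distance = 0.5000²/(2·2.5000) = 0.0500 m
human over T_r+T_s: 2.0000·(0.1000+0.2000) = 0.6000 m
margins: 0.2000+0.0150+0.0300 = 0.2450 m
sum ≈ 0.0500+0.0500+0.6000+0.2450 ≈ 0.9450 m = S ✓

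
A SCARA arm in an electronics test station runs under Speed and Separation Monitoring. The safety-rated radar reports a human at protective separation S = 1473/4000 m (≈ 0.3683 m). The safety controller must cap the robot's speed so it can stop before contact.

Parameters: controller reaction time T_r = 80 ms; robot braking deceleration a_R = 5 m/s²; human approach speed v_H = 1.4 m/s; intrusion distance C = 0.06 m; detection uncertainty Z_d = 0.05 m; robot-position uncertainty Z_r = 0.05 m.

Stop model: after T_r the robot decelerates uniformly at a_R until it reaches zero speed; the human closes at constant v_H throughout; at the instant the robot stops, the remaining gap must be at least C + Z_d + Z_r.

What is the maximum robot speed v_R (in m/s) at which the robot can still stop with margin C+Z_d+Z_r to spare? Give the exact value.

collect terms ⇒ (1/10)·v_R² + (9/25)·v_R + (-77/800) = 0
  disc = (9/25)² − 4·(1/10)·(-77/800) = 1681/10000 ; √disc = 41/100
  v_R = (−(9/25) + 41/100) / (2·(1/10)) = 1/4 m/s
check:
T_s = v_R/a_R = (1/4)/5 = 0.0500 s
reaction-phase robot travel = 0.2500·0.0800 = 0.0200 m
robot under decel: 0.2500²/(2·5.0000) = 0.0063 m
human over T_r+T_s: 1.4000·(0.0800+0.0500) = 0.1820 m
residual clearance needed = 0.0600+0.0500+0.0500 = 0.1600 m
sum ≈ 0.0200+0.0063+0.1820+0.1600 ≈ 0.3683 m = S ✓

v_R_max = 1/4 m/s = 0.2500 m/s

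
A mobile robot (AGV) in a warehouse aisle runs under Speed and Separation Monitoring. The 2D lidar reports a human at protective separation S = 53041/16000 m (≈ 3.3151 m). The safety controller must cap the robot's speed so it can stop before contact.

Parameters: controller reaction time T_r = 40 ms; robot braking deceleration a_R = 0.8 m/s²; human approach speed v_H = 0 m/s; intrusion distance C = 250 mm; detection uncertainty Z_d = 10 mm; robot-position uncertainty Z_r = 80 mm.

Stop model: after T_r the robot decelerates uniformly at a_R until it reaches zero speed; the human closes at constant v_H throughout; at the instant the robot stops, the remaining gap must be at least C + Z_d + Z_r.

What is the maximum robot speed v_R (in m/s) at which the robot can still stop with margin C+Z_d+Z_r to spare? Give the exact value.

v_R_max = 43/20 m/s = 2.1500 m/s

collect terms ⇒ (5/8)·v_R² + (1/25)·v_R + (-47601/16000) = 0
  disc = (1/25)² − 4·(5/8)·(-47601/16000) = 1190281/160000 ; √disc = 1091/400
  v_R = (−(1/25) + 1091/400) / (2·(5/8)) = 43/20 m/s
check:
T_s = v_R/a_R = (43/20)/(4/5) = 2.6875 s
robot covers v_R·T_r = 2.1500·0.0400 = 0.0860 m before braking
braking distance = 2.1500²/(2·0.8000) = 2.8891 m
human over T_r+T_s: 0.0000·(0.0400+2.6875) = 0.0000 m
C+Z_d+Z_r = 0.2500+0.0100+0.0800 = 0.3400 m
sum ≈ 0.0860+2.8891+0.0000+0.3400 ≈ 3.3151 m = S ✓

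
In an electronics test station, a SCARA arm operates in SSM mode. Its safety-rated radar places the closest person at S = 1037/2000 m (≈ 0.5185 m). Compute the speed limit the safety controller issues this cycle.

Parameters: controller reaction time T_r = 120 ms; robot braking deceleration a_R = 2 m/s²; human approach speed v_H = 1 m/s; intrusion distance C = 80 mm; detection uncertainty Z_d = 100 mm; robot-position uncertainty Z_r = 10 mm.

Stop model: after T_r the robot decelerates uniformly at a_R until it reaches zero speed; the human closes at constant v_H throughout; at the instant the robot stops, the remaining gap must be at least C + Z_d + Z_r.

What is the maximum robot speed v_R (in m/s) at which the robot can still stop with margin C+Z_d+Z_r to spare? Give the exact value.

v_R_max = 3/10 m/s = 0.3000 m/s

quadratic (1/4)·v² + (31/50)·v + (-417/2000) = 0
  disc = (31/50)² − 4·(1/4)·(-417/2000) = 5929/10000 ; √disc = 77/100
  v_R = (−(31/50) + 77/100) / (2·(1/4)) = 3/10 m/s
check:
braking lasts T_s = (3/10)/2 = 0.1500 s
reaction-phase robot travel = 0.3000·0.1200 = 0.0360 m
robot covers 0.3000·0.1500 − ½·2.0000·0.1500² = 0.0225 m while stopping
person approaches 1.0000·(0.1200+0.1500) = 0.2700 m
margins: 0.0800+0.1000+0.0100 = 0.1900 m
sum ≈ 0.0360+0.0225+0.2700+0.1900 ≈ 0.5185 m = S ✓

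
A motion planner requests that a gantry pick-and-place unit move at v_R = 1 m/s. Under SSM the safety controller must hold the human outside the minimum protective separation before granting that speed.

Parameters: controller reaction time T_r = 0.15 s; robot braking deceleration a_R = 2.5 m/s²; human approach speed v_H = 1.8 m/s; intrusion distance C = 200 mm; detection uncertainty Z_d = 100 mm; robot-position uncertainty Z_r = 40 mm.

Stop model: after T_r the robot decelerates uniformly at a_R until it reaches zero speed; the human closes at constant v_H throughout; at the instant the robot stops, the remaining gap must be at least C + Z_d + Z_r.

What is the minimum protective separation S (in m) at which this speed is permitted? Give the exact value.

braking lasts T_s = 1/(5/2) = 0.4000 s
reaction-phase robot travel = 1.0000·0.1500 = 0.1500 m
robot under decel: 1.0000²/(2·2.5000) = 0.2000 m
human closes 1.8000·0.5500 = 0.9900 m
C+Z_d+Z_r = 0.2000+0.1000+0.0400 = 0.3400 m
S_min ≈ 0.1500+0.2000+0.9900+0.3400  ⇒  S_min = 42/25 m

S_min = 42/25 m = 1.6800 m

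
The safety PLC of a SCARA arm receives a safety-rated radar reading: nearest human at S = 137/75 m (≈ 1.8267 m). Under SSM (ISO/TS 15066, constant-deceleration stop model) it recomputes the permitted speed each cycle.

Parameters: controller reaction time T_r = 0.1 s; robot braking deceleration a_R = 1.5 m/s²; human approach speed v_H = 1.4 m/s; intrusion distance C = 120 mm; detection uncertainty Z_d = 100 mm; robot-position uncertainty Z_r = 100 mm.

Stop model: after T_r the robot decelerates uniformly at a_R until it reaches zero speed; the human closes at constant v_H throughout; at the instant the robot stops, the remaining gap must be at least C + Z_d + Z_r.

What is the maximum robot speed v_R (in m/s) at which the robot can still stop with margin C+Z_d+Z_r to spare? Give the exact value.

at the boundary: (1/3)·v² + (31/30)·v + (-41/30) = 0
  disc = (31/30)² − 4·(1/3)·(-41/30) = 289/100 ; √disc = 17/10
  v_R = (−(31/30) + 17/10) / (2·(1/3)) = 1 m/s
check:
T_s = v_R/a_R = 1/(3/2) = 0.6667 s
robot covers v_R·T_r = 1.0000·0.1000 = 0.1000 m before braking
robot under decel: 1.0000²/(2·1.5000) = 0.3333 m
human over T_r+T_s: 1.4000·(0.1000+0.6667) = 1.0733 m
residual clearance needed = 0.1200+0.1000+0.1000 = 0.3200 m
sum ≈ 0.1000+0.3333+1.0733+0.3200 ≈ 1.8267 m = S ✓

v_R_max = 1 m/s = 1.0000 m/s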